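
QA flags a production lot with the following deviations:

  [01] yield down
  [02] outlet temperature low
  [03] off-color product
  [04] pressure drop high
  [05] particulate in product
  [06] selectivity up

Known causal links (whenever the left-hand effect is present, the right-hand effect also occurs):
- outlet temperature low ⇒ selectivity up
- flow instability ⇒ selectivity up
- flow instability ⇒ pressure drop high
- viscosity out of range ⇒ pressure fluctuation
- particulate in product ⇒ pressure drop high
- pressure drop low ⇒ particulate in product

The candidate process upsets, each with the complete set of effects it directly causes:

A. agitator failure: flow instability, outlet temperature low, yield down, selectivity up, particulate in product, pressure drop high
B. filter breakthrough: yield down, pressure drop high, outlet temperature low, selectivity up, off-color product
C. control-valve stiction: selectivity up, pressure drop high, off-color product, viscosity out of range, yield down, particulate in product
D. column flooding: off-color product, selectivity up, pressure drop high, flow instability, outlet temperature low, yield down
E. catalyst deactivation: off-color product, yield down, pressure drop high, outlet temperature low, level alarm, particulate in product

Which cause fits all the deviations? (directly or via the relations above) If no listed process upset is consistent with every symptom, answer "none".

Testing each hypothesis:
(A) agitator failure — yield down yes; outlet temperature low yes; off-color product NO; pressure drop high yes; particulate in product yes; selectivity up yes
(B) filter breakthrough — yield down yes; outlet temperature low yes; off-color product yes; pressure drop high yes; particulate in product NO; selectivity up yes
(C) control-valve stiction — yield down yes; outlet temperature low NO; off-color product yes; pressure drop high yes; particulate in product yes; selectivity up yes
(D) column flooding — does not account for particulate in product
(E) catalyst deactivation — accounts for every observation (selectivity up via outlet temperature low → selectivity up)
(E) is the only candidate with no mismatches.

E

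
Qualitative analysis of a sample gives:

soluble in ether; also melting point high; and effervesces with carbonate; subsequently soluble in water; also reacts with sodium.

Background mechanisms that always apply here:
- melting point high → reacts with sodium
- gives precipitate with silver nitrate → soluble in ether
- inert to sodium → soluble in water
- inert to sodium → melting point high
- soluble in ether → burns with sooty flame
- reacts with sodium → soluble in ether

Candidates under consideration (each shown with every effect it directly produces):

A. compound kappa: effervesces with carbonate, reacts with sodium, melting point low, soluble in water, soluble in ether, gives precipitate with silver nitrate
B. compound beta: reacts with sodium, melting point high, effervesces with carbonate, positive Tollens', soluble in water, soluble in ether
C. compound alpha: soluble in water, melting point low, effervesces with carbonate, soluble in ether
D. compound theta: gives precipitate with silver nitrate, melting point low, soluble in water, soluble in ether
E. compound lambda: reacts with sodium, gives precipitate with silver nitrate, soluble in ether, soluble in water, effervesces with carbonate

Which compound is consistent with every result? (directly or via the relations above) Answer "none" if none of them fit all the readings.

B

Testing each hypothesis:
(A) compound kappa — fails on melting point high (predicts melting point low, not melting point high)
(B) compound beta — accounts for every observation
(C) compound alpha — soluble in ether match; melting point high miss; effervesces with carbonate match; soluble in water match; reacts with sodium miss
(D) compound theta — soluble in ether match; melting point high miss; effervesces with carbonate miss; soluble in water match; reacts with sodium miss
(E) compound lambda — does not account for melting point high
Only (B) is consistent with every observation.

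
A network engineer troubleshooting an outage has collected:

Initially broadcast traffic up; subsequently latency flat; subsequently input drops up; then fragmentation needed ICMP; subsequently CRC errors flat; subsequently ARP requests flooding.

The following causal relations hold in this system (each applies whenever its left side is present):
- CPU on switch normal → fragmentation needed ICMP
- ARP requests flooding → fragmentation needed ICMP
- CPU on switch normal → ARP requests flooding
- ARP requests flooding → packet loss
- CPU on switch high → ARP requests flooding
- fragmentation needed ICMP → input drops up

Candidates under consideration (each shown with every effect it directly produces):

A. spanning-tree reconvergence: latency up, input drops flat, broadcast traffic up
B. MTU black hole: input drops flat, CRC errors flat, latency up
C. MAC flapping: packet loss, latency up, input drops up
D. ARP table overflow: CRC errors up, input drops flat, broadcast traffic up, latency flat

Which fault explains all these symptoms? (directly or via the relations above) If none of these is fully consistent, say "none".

For each candidate, compare predicted effects to what was observed:
(A) spanning-tree reconvergence — fails on latency flat, input drops up, fragmentation needed ICMP, CRC errors flat, ARP requests flooding (predicts latency up, not latency flat; predicts input drops flat, not input drops up)
(B) MTU black hole — fails on broadcast traffic up, latency flat, input drops up, fragmentation needed ICMP, ARP requests flooding (predicts latency up, not latency flat; predicts input drops flat, not input drops up)
(C) MAC flapping — fails on broadcast traffic up, latency flat, fragmentation needed ICMP, CRC errors flat, ARP requests flooding (predicts latency up, not latency flat)
(D) ARP table overflow — fails on input drops up, fragmentation needed ICMP, CRC errors flat, ARP requests flooding (predicts input drops flat, not input drops up; predicts CRC errors up, not CRC errors flat)
No candidate is consistent with all observations.

none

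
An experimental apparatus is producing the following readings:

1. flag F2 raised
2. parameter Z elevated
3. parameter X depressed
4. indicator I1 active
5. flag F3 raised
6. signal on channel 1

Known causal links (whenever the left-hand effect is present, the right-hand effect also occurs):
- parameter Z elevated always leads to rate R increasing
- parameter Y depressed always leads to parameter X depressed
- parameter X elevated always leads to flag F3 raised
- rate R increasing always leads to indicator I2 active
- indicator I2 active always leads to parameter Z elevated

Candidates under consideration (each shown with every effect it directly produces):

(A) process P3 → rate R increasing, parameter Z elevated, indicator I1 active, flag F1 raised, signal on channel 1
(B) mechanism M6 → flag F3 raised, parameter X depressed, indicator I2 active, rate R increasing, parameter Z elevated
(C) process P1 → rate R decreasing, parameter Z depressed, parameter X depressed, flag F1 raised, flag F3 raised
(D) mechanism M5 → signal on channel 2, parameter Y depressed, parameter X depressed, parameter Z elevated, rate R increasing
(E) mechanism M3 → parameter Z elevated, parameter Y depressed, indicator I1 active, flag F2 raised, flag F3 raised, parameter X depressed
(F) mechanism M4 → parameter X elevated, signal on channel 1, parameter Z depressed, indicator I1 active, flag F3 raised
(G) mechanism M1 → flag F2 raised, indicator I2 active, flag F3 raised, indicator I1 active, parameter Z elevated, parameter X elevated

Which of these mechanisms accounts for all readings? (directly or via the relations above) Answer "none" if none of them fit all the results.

none

Testing each hypothesis:
(A) process P3 — does not account for flag F2 raised, parameter X depressed, flag F3 raised
(B) mechanism M6 — flag F2 raised ✗; parameter Z elevated ✓; parameter X depressed ✓; indicator I1 active ✗; flag F3 raised ✓; signal on channel 1 ✗
(C) process P1 — flag F2 raised ✗; parameter Z elevated ✗; parameter X depressed ✓; indicator I1 active ✗; flag F3 raised ✓; signal on channel 1 ✗
(D) mechanism M5 — flag F2 raised ✗; parameter Z elevated ✓; parameter X depressed ✓; indicator I1 active ✗; flag F3 raised ✗; signal on channel 1 ✗
(E) mechanism M3 — does not account for signal on channel 1
(F) mechanism M4 — flag F2 raised ✗; parameter Z elevated ✗; parameter X depressed ✗; indicator I1 active ✓; flag F3 raised ✓; signal on channel 1 ✓
(G) mechanism M1 — flag F2 raised ✓; parameter Z elevated ✓; parameter X depressed ✗; indicator I1 active ✓; flag F3 raised ✓; signal on channel 1 ✗
Every candidate fails on at least one observation.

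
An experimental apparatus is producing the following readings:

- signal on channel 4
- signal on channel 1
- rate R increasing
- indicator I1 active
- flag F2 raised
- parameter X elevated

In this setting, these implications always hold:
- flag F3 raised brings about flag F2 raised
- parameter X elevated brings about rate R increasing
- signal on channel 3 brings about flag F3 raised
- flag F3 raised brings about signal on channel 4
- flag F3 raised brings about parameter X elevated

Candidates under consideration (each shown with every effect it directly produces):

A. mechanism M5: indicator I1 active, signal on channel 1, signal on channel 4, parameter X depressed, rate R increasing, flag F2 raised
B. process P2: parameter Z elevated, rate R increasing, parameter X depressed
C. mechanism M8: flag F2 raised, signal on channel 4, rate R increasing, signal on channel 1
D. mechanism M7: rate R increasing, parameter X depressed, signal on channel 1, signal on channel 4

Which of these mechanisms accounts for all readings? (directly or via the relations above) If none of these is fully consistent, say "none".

none

Checking each candidate against the observations:
(A) mechanism M5 — signal on channel 4 +; signal on channel 1 +; rate R increasing +; indicator I1 active +; flag F2 raised +; parameter X elevated -
(B) process P2 — signal on channel 4 -; signal on channel 1 -; rate R increasing +; indicator I1 active -; flag F2 raised -; parameter X elevated -
(C) mechanism M8 — signal on channel 4 +; signal on channel 1 +; rate R increasing +; indicator I1 active -; flag F2 raised +; parameter X elevated -
(D) mechanism M7 — fails on indicator I1 active, flag F2 raised, parameter X elevated (predicts parameter X depressed, not parameter X elevated)
None of the listed candidates fits everything.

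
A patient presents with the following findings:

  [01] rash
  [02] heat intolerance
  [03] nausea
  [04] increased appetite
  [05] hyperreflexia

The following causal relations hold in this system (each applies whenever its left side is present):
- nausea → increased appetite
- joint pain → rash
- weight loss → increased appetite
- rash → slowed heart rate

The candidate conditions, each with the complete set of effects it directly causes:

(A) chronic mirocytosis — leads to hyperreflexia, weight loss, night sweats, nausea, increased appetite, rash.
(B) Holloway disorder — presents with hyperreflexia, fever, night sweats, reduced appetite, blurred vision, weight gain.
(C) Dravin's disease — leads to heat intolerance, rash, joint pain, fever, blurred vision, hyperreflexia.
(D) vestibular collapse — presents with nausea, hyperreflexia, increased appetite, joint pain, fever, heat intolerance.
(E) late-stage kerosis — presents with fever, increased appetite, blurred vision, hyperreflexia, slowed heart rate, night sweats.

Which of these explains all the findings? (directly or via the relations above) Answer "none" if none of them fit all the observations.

D

For each candidate, compare predicted effects to what was observed:
(A) chronic mirocytosis — rash match; heat intolerance miss; nausea match; increased appetite match; hyperreflexia match
(B) Holloway disorder — rash miss; heat intolerance miss; nausea miss; increased appetite miss; hyperreflexia match
(C) Dravin's disease — does not account for nausea, increased appetite
(D) vestibular collapse — accounts for every observation (rash by joint pain → rash)
(E) late-stage kerosis — rash miss; heat intolerance miss; nausea miss; increased appetite match; hyperreflexia match
(D) alone accounts for all the evidence.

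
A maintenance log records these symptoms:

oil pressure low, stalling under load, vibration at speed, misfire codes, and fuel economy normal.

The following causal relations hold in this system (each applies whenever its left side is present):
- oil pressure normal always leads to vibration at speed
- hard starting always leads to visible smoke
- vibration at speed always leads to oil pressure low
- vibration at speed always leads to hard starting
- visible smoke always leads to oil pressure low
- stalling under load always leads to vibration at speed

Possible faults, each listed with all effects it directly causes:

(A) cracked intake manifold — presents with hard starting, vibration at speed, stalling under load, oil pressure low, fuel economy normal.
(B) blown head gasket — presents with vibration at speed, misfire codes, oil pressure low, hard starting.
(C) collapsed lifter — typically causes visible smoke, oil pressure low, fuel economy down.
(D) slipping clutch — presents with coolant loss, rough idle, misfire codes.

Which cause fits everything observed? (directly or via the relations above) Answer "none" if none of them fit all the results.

Per-candidate check:
(A) cracked intake manifold — does not account for misfire codes
(B) blown head gasket — does not account for stalling under load, fuel economy normal
(C) collapsed lifter — oil pressure low +; stalling under load -; vibration at speed -; misfire codes -; fuel economy normal -
(D) slipping clutch — oil pressure low -; stalling under load -; vibration at speed -; misfire codes +; fuel economy normal -
Every candidate fails on at least one observation.

none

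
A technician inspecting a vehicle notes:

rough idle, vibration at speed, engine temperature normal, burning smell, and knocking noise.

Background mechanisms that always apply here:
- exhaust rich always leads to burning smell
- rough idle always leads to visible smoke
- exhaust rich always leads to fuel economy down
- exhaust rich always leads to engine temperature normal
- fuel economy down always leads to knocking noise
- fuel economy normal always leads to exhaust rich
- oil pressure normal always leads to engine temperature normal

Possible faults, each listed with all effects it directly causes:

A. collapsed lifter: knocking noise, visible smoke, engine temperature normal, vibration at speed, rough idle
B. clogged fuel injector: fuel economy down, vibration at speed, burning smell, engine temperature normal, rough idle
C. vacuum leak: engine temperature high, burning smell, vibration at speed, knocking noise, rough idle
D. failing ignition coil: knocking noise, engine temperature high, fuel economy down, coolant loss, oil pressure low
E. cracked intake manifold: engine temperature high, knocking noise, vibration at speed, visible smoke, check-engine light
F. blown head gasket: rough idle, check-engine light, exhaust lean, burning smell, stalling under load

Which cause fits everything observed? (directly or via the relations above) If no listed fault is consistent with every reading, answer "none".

Checking each candidate against the observations:
(A) collapsed lifter — rough idle ✓; vibration at speed ✓; engine temperature normal ✓; burning smell ✗; knocking noise ✓
(B) clogged fuel injector — rough idle ✓; vibration at speed ✓; engine temperature normal ✓; burning smell ✓; knocking noise ✓ (via fuel economy down → knocking noise)
(C) vacuum leak — rough idle ✓; vibration at speed ✓; engine temperature normal ✗; burning smell ✓; knocking noise ✓
(D) failing ignition coil — fails on rough idle, vibration at speed, engine temperature normal, burning smell (predicts engine temperature high, not engine temperature normal)
(E) cracked intake manifold — rough idle ✗; vibration at speed ✓; engine temperature normal ✗; burning smell ✗; knocking noise ✓
(F) blown head gasket — does not account for vibration at speed, engine temperature normal, knocking noise
(B) alone accounts for all the evidence.

B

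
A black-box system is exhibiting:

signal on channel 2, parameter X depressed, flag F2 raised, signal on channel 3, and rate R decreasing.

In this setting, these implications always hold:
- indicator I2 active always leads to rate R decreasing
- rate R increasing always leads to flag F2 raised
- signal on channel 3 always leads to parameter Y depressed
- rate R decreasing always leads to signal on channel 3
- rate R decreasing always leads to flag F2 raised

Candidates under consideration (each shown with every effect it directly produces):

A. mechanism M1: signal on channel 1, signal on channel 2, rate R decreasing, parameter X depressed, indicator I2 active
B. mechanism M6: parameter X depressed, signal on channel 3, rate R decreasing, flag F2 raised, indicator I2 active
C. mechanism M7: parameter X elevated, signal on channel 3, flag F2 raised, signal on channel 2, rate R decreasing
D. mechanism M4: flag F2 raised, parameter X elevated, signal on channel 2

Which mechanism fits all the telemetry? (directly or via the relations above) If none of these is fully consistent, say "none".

A

Per-candidate check:
(A) mechanism M1 — signal on channel 2 +; parameter X depressed +; flag F2 raised + (via rate R decreasing → flag F2 raised); signal on channel 3 + (via rate R decreasing → signal on channel 3); rate R decreasing +
(B) mechanism M6 — signal on channel 2 -; parameter X depressed +; flag F2 raised +; signal on channel 3 +; rate R decreasing +
(C) mechanism M7 — signal on channel 2 +; parameter X depressed -; flag F2 raised +; signal on channel 3 +; rate R decreasing +
(D) mechanism M4 — signal on channel 2 +; parameter X depressed -; flag F2 raised +; signal on channel 3 -; rate R decreasing -
(A) is the only candidate with no mismatches.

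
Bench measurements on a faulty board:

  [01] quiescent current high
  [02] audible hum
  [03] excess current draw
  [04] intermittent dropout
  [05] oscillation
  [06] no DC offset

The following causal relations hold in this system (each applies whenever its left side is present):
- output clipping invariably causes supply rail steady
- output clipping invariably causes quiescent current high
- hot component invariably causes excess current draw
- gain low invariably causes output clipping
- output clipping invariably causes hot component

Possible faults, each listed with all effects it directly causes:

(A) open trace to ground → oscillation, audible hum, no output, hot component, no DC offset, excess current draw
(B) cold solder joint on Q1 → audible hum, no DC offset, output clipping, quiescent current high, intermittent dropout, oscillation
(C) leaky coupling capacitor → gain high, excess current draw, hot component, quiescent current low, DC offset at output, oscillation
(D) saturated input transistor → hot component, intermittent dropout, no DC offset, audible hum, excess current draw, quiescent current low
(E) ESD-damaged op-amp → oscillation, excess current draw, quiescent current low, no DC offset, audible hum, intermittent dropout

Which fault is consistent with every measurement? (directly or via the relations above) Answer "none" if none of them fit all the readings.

B

Checking each candidate against the observations:
(A) open trace to ground — does not account for quiescent current high, intermittent dropout
(B) cold solder joint on Q1 — quiescent current high +; audible hum +; excess current draw + (through output clipping → hot component → excess current draw); intermittent dropout +; oscillation +; no DC offset +
(C) leaky coupling capacitor — quiescent current high -; audible hum -; excess current draw +; intermittent dropout -; oscillation +; no DC offset -
(D) saturated input transistor — quiescent current high -; audible hum +; excess current draw +; intermittent dropout +; oscillation -; no DC offset +
(E) ESD-damaged op-amp — quiescent current high -; audible hum +; excess current draw +; intermittent dropout +; oscillation +; no DC offset +
(B) is the only candidate with no mismatches.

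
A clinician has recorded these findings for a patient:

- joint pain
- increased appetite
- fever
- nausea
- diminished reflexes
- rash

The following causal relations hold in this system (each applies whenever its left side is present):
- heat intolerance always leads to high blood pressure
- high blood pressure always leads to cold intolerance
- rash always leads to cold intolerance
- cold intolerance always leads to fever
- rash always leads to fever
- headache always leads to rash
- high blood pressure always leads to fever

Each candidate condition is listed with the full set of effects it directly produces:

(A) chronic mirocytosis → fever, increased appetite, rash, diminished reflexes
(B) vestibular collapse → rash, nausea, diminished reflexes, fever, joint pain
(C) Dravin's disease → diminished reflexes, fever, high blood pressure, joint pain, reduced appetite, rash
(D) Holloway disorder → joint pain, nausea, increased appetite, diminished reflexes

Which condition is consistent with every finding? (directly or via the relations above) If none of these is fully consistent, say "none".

none

Per-candidate check:
(A) chronic mirocytosis — joint pain NO; increased appetite yes; fever yes; nausea NO; diminished reflexes yes; rash yes
(B) vestibular collapse — joint pain yes; increased appetite NO; fever yes; nausea yes; diminished reflexes yes; rash yes
(C) Dravin's disease — joint pain yes; increased appetite NO; fever yes; nausea NO; diminished reflexes yes; rash yes
(D) Holloway disorder — does not account for fever, rash
No candidate is consistent with all observations.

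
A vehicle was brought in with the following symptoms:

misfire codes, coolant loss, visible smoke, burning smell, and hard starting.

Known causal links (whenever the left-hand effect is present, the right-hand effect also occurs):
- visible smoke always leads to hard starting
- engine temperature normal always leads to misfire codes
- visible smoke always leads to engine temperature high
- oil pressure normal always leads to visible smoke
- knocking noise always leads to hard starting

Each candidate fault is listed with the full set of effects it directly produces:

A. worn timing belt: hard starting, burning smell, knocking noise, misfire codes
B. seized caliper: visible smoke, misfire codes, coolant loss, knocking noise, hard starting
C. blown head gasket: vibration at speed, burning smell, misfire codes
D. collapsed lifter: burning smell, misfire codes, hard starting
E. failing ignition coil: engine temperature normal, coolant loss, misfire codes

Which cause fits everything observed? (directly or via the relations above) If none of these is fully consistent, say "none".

none

Checking each candidate against the observations:
(A) worn timing belt — misfire codes +; coolant loss -; visible smoke -; burning smell +; hard starting +
(B) seized caliper — misfire codes +; coolant loss +; visible smoke +; burning smell -; hard starting +
(C) blown head gasket — does not account for coolant loss, visible smoke, hard starting
(D) collapsed lifter — does not account for coolant loss, visible smoke
(E) failing ignition coil — misfire codes +; coolant loss +; visible smoke -; burning smell -; hard starting -
Every candidate fails on at least one observation.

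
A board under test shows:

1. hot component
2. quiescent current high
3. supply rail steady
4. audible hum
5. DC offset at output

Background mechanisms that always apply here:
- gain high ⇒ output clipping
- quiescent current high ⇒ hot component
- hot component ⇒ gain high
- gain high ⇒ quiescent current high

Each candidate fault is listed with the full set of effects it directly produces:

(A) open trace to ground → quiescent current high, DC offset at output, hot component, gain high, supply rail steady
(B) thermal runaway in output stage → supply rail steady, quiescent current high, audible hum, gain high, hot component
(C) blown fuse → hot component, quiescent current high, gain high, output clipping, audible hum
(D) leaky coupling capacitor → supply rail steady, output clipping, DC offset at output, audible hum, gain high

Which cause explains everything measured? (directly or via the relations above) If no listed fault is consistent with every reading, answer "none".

D

Per-candidate check:
(A) open trace to ground — hot component yes; quiescent current high yes; supply rail steady yes; audible hum NO; DC offset at output yes
(B) thermal runaway in output stage — hot component yes; quiescent current high yes; supply rail steady yes; audible hum yes; DC offset at output NO
(C) blown fuse — does not account for supply rail steady, DC offset at output
(D) leaky coupling capacitor — accounts for every observation (hot component by gain high → quiescent current high → hot component)
(D) alone accounts for all the evidence.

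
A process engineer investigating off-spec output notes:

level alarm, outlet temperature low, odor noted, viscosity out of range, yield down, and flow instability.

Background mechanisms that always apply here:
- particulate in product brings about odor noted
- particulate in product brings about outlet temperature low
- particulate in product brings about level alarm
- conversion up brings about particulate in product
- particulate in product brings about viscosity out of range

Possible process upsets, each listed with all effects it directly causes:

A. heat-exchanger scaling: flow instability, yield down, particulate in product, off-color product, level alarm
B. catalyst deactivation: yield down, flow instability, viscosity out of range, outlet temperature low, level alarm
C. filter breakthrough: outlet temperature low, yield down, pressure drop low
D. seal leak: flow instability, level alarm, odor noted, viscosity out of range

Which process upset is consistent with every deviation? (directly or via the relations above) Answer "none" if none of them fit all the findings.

Checking each candidate against the observations:
(A) heat-exchanger scaling — level alarm ✓; outlet temperature low ✓ (by particulate in product → outlet temperature low); odor noted ✓ (by particulate in product → odor noted); viscosity out of range ✓ (by particulate in product → viscosity out of range); yield down ✓; flow instability ✓
(B) catalyst deactivation — does not account for odor noted
(C) filter breakthrough — does not account for level alarm, odor noted, viscosity out of range, flow instability
(D) seal leak — does not account for outlet temperature low, yield down
(A) is the only candidate with no mismatches.

A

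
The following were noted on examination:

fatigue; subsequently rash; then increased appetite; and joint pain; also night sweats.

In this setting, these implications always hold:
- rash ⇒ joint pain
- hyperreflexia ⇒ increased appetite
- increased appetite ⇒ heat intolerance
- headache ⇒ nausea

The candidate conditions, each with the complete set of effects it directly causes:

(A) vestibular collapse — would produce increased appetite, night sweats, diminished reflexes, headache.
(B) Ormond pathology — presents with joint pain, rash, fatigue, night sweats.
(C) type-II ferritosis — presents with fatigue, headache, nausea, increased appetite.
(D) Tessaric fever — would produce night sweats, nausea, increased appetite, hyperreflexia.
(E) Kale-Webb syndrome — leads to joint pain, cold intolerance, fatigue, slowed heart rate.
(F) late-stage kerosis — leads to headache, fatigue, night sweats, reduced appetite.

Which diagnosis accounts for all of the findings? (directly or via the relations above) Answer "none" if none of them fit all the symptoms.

none

For each candidate, compare predicted effects to what was observed:
(A) vestibular collapse — fatigue -; rash -; increased appetite +; joint pain -; night sweats +
(B) Ormond pathology — fatigue +; rash +; increased appetite -; joint pain +; night sweats +
(C) type-II ferritosis — does not account for rash, joint pain, night sweats
(D) Tessaric fever — fatigue -; rash -; increased appetite +; joint pain -; night sweats +
(E) Kale-Webb syndrome — does not account for rash, increased appetite, night sweats
(F) late-stage kerosis — fatigue +; rash -; increased appetite -; joint pain -; night sweats +
No candidate is consistent with all observations.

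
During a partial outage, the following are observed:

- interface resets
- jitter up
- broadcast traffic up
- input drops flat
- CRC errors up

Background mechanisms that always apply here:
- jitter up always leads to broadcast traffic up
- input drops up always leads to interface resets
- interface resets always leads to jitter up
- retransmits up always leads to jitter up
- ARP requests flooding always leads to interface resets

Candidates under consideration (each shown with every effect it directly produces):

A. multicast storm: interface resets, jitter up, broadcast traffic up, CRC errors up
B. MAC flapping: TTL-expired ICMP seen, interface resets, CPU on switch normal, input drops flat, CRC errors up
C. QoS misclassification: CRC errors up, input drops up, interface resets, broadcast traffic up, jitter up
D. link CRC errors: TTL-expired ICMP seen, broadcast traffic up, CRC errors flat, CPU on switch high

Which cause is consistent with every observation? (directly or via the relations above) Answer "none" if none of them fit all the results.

B

Testing each hypothesis:
(A) multicast storm — interface resets ✓; jitter up ✓; broadcast traffic up ✓; input drops flat ✗; CRC errors up ✓
(B) MAC flapping — accounts for every observation (jitter up through interface resets → jitter up)
(C) QoS misclassification — interface resets ✓; jitter up ✓; broadcast traffic up ✓; input drops flat ✗; CRC errors up ✓
(D) link CRC errors — fails on interface resets, jitter up, input drops flat, CRC errors up (predicts CRC errors flat, not CRC errors up)
(B) is the only candidate with no mismatches.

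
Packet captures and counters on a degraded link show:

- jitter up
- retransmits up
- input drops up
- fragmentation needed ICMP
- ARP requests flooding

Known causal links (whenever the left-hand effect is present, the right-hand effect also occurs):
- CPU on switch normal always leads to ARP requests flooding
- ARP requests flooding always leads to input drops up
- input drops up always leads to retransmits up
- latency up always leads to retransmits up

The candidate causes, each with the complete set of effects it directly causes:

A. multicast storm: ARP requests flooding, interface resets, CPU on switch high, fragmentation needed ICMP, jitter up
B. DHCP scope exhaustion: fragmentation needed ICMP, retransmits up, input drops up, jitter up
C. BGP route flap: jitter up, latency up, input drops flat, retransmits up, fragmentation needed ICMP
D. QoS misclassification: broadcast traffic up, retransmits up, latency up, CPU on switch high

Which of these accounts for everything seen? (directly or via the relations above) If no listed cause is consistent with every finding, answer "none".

Per-candidate check:
(A) multicast storm — accounts for every observation (retransmits up by ARP requests flooding → input drops up → retransmits up)
(B) DHCP scope exhaustion — does not account for ARP requests flooding
(C) BGP route flap — jitter up +; retransmits up +; input drops up -; fragmentation needed ICMP +; ARP requests flooding -
(D) QoS misclassification — jitter up -; retransmits up +; input drops up -; fragmentation needed ICMP -; ARP requests flooding -
Only (A) is consistent with every observation.

A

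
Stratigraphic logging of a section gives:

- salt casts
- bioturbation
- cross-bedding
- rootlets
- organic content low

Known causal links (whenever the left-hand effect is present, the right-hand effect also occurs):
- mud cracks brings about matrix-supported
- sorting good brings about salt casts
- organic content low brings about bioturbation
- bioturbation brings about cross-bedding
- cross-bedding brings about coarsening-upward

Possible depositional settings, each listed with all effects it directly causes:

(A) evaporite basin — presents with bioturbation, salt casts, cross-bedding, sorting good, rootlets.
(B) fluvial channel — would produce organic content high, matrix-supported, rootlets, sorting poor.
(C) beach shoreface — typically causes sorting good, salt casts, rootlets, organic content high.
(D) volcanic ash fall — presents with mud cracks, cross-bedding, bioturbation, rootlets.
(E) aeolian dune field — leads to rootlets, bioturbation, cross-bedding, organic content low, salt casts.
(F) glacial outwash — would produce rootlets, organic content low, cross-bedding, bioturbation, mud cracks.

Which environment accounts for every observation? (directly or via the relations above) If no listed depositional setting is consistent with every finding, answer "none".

E

Checking each candidate against the observations:
(A) evaporite basin — salt casts +; bioturbation +; cross-bedding +; rootlets +; organic content low -
(B) fluvial channel — fails on salt casts, bioturbation, cross-bedding, organic content low (predicts organic content high, not organic content low)
(C) beach shoreface — salt casts +; bioturbation -; cross-bedding -; rootlets +; organic content low -
(D) volcanic ash fall — does not account for salt casts, organic content low
(E) aeolian dune field — accounts for every observation
(F) glacial outwash — salt casts -; bioturbation +; cross-bedding +; rootlets +; organic content low +
(E) alone accounts for all the evidence.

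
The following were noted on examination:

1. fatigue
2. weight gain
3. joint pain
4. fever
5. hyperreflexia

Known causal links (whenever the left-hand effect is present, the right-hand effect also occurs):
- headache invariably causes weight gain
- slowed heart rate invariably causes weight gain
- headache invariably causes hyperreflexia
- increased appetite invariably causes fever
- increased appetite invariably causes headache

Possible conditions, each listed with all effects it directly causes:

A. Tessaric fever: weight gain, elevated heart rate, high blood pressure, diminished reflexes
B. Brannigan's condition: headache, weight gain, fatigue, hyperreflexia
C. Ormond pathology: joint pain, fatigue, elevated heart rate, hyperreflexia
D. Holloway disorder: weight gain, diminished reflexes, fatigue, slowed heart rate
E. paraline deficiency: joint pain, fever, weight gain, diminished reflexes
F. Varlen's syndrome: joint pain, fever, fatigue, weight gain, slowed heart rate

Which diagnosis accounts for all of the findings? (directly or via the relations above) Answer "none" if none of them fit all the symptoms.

Checking each candidate against the observations:
(A) Tessaric fever — fatigue NO; weight gain yes; joint pain NO; fever NO; hyperreflexia NO
(B) Brannigan's condition — does not account for joint pain, fever
(C) Ormond pathology — fatigue yes; weight gain NO; joint pain yes; fever NO; hyperreflexia yes
(D) Holloway disorder — fails on joint pain, fever, hyperreflexia (predicts diminished reflexes, not hyperreflexia)
(E) paraline deficiency — fatigue NO; weight gain yes; joint pain yes; fever yes; hyperreflexia NO
(F) Varlen's syndrome — does not account for hyperreflexia
No candidate is consistent with all observations.

none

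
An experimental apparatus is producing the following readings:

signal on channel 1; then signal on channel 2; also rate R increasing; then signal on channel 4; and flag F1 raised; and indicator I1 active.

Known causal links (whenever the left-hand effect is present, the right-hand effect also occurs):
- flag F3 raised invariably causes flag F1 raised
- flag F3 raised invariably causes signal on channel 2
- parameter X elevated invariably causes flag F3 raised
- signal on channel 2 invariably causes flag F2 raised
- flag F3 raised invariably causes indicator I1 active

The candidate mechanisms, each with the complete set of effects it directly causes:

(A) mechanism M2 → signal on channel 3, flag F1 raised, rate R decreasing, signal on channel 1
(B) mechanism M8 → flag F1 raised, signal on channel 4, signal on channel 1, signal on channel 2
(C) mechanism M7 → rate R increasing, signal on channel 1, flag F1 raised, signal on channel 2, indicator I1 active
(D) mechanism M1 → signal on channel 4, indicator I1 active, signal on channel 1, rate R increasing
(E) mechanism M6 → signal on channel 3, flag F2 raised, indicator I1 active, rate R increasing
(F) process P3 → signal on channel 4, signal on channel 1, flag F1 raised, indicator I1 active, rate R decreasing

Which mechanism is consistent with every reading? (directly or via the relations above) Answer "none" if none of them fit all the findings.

none

Testing each hypothesis:
(A) mechanism M2 — fails on signal on channel 2, rate R increasing, signal on channel 4, indicator I1 active (predicts rate R decreasing, not rate R increasing)
(B) mechanism M8 — signal on channel 1 +; signal on channel 2 +; rate R increasing -; signal on channel 4 +; flag F1 raised +; indicator I1 active -
(C) mechanism M7 — signal on channel 1 +; signal on channel 2 +; rate R increasing +; signal on channel 4 -; flag F1 raised +; indicator I1 active +
(D) mechanism M1 — signal on channel 1 +; signal on channel 2 -; rate R increasing +; signal on channel 4 +; flag F1 raised -; indicator I1 active +
(E) mechanism M6 — signal on channel 1 -; signal on channel 2 -; rate R increasing +; signal on channel 4 -; flag F1 raised -; indicator I1 active +
(F) process P3 — fails on signal on channel 2, rate R increasing (predicts rate R decreasing, not rate R increasing)
None of the listed candidates fits everything.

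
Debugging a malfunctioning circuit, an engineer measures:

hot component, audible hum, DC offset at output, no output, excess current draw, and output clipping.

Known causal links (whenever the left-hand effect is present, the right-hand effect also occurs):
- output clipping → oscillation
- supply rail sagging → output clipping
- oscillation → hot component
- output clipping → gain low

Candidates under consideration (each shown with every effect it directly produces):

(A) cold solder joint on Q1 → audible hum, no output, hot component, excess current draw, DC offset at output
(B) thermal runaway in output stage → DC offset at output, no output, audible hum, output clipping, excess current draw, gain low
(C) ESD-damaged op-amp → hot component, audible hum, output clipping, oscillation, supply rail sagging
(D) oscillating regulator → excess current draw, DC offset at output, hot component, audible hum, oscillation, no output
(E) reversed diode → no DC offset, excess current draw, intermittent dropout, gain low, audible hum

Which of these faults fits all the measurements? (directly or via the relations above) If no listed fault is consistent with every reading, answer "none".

B

For each candidate, compare predicted effects to what was observed:
(A) cold solder joint on Q1 — does not account for output clipping
(B) thermal runaway in output stage — hot component yes (through output clipping → oscillation → hot component); audible hum yes; DC offset at output yes; no output yes; excess current draw yes; output clipping yes
(C) ESD-damaged op-amp — hot component yes; audible hum yes; DC offset at output NO; no output NO; excess current draw NO; output clipping yes
(D) oscillating regulator — does not account for output clipping
(E) reversed diode — fails on hot component, DC offset at output, no output, output clipping (predicts no DC offset, not DC offset at output)
(B) alone accounts for all the evidence.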